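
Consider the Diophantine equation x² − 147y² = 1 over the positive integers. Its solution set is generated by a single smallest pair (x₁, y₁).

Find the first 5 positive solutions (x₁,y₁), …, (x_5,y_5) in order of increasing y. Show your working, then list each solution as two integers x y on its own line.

97 8
18817 1552
3650401 301080
708158977 58407968
137379191137 11330844712

d=147: √d = [12; 8,24] (ℓ=2, even), read p_1/q_1
i=0: a=12 ⇒ p=12, q=1
i=1: a=8 ⇒ p=97, q=8
→ (97, 8).  Check: 97²=9409, 147·8²=9408, difference 1.
(97+8√147)^2 = 18817 + 1552√147
(97+8√147)^3 = 3650401 + 301080√147
(97+8√147)^4 = 708158977 + 58407968√147
(97+8√147)^5 = 137379191137 + 11330844712√147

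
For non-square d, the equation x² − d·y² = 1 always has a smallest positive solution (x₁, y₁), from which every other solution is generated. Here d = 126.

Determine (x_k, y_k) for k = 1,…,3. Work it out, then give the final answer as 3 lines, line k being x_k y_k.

449 40
403201 35920
362074049 32256120

[11; 4,2,4,22] for √126; ℓ=4 ⇒ convergent index 3
step 0: (11, 1)  from 11·(1,0) + (0,1)
step 1: (45, 4)  from 4·(11,1) + (1,0)
step 2: (101, 9)  from 2·(45,4) + (11,1)
step 3: (449, 40)  from 4·(101,9) + (45,4)
fundamental: x₁=449, y₁=40  (since 201601 − 126·1600 = 1)
(449+40√126)^2 = 403201 + 35920√126
(449+40√126)^3 = 362074049 + 32256120√126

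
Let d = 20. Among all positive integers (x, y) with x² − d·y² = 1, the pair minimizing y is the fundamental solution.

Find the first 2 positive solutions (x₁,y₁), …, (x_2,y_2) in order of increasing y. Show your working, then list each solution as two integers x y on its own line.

9 2
161 36

√20 → a₀=4, period (2,8); ℓ=2 even so k=1
step 0: (4, 1)  from 4·(1,0) + (0,1)
step 1: (9, 2)  from 2·(4,1) + (1,0)
(x₁, y₁) = (9, 2);  9² − 20·2² = 1 ✓
k=2:  x_2 = 9·9+20·2·2 = 161,  y_2 = 9·2+2·9 = 36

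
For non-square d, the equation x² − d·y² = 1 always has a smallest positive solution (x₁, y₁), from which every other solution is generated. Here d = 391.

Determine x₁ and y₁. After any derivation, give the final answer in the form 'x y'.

7338680 371133

[19; 1,3,2,2,1,…,3,1,38] for √391; ℓ=16 ⇒ convergent index 15
i=0: a=19 ⇒ p=19, q=1
i=1: a=1 ⇒ p=20, q=1
i=2: a=3 ⇒ p=79, q=4
i=3: a=2 ⇒ p=178, q=9
i=4: a=2 ⇒ p=435, q=22
…
i=6: a=1 ⇒ p=1048, q=53
i=7: a=2 ⇒ p=2709, q=137
…
i=9: a=2 ⇒ p=107747, q=5449
…
i=11: a=1 ⇒ p=268013, q=13554
…
i=13: a=2 ⇒ p=1660597, q=83980
i=14: a=3 ⇒ p=5678083, q=287153
i=15: a=1 ⇒ p=7338680, q=371133
→ (7338680, 371133).  Check: 7338680²=53856224142400, 391·371133²=53856224142399, difference 1.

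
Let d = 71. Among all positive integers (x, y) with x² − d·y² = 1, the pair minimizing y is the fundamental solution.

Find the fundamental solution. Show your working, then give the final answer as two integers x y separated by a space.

3480 413

√71 → a₀=8, period (2,2,1,7,1,2,2,16); ℓ=8 even so k=7
a_0=8:  p_0=8·1+0=8,  q_0=8·0+1=1
…
a_2=2:  p_2=2·17+8=42,  q_2=2·2+1=5
…
a_6=2:  p_6=2·514+455=1483,  q_6=2·61+54=176
a_7=2:  p_7=2·1483+514=3480,  q_7=2·176+61=413
→ (3480, 413).  Check: 3480²=12110400, 71·413²=12110399, difference 1.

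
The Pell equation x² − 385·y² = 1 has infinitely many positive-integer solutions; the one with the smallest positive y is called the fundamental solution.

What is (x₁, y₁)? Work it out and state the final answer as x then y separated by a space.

95831 4884

√385 = [19; 1,1,1,1,1,…,1,1,38, …], period ℓ=16 (even) → k=15
k=0  a_k=19  p_k/q_k = 19/1
…
k=2  a_k=1  p_k/q_k = 39/2
…
k=4  a_k=1  p_k/q_k = 98/5
…
k=7  a_k=1  p_k/q_k = 726/37
k=8  a_k=2  p_k/q_k = 2021/103
k=9  a_k=1  p_k/q_k = 2747/140
k=10  a_k=3  p_k/q_k = 10262/523
…
k=14  a_k=1  p_k/q_k = 59551/3035
k=15  a_k=1  p_k/q_k = 95831/4884
→ (95831, 4884).  Check: 95831²=9183580561, 385·4884²=9183580560, difference 1.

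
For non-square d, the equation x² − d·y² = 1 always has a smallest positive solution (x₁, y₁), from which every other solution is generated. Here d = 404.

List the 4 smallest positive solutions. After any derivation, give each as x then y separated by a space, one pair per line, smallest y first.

d=404: √d = [20; 10,40] (ℓ=2, even), read p_1/q_1
a_0=20:  p_0=20·1+0=20,  q_0=20·0+1=1
a_1=10:  p_1=10·20+1=201,  q_1=10·1+0=10
→ (201, 10).  Check: 201²=40401, 404·10²=40400, difference 1.
(201+10√404)^2 = 80801 + 4020√404
(201+10√404)^3 = 32481801 + 1616030√404
(201+10√404)^4 = 13057603201 + 649640040√404

201 10
80801 4020
32481801 1616030
13057603201 649640040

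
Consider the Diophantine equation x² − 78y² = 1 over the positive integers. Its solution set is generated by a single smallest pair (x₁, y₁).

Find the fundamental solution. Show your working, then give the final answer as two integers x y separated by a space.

[8; 1,4,1,16] for √78; ℓ=4 ⇒ convergent index 3
i=0: a=8 ⇒ p=8, q=1
i=1: a=1 ⇒ p=9, q=1
i=2: a=4 ⇒ p=44, q=5
i=3: a=1 ⇒ p=53, q=6
→ (53, 6).  Check: 53²=2809, 78·6²=2808, difference 1.

53 6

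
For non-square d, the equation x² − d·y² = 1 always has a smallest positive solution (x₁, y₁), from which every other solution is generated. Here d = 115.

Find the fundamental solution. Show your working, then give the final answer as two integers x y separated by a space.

d=115: √d = [10; 1,2,1,1,1,1,1,2,1,20] (ℓ=10, even), read p_9/q_9
i=0: a=10 ⇒ p=10, q=1
i=1: a=1 ⇒ p=11, q=1
…
i=3: a=1 ⇒ p=43, q=4
…
i=7: a=1 ⇒ p=311, q=29
i=8: a=2 ⇒ p=815, q=76
i=9: a=1 ⇒ p=1126, q=105
→ (1126, 105).  Check: 1126²=1267876, 115·105²=1267875, difference 1.

1126 105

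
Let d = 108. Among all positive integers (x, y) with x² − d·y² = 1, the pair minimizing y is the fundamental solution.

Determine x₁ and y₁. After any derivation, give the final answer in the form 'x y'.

√108 → a₀=10, period (2,1,1,4,1,1,2,20); ℓ=8 even so k=7
i=0: a=10 ⇒ p=10, q=1
i=1: a=2 ⇒ p=21, q=2
…
i=3: a=1 ⇒ p=52, q=5
i=4: a=4 ⇒ p=239, q=23
i=5: a=1 ⇒ p=291, q=28
i=6: a=1 ⇒ p=530, q=51
i=7: a=2 ⇒ p=1351, q=130
(x₁, y₁) = (1351, 130);  1351² − 108·130² = 1 ✓

1351 130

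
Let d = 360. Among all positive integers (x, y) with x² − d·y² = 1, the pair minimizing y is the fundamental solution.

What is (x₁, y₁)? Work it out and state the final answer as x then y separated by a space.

19 1

√360 = [18; 1,36, …], period ℓ=2 (even) → k=1
a_0=18:  p_0=18·1+0=18,  q_0=18·0+1=1
a_1=1:  p_1=1·18+1=19,  q_1=1·1+0=1
fundamental: x₁=19, y₁=1  (since 361 − 360·1 = 1)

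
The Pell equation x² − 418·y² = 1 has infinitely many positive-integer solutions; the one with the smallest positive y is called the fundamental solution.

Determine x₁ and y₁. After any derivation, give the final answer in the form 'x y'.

33857 1656

d=418: √d = [20; 2,4,20,4,2,40] (ℓ=6, even), read p_5/q_5
a_0=20:  p_0=20·1+0=20,  q_0=20·0+1=1
a_1=2:  p_1=2·20+1=41,  q_1=2·1+0=2
…
a_4=4:  p_4=4·3721+184=15068,  q_4=4·182+9=737
a_5=2:  p_5=2·15068+3721=33857,  q_5=2·737+182=1656
fundamental: x₁=33857, y₁=1656  (since 1146296449 − 418·2742336 = 1)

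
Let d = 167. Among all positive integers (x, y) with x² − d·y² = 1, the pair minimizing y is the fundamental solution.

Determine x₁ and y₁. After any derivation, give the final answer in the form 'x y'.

√167 → a₀=12, period (1,11,1,24); ℓ=4 even so k=3
k=0  a_k=12  p_k/q_k = 12/1
k=1  a_k=1  p_k/q_k = 13/1
k=2  a_k=11  p_k/q_k = 155/12
k=3  a_k=1  p_k/q_k = 168/13
(x₁, y₁) = (168, 13);  168² − 167·13² = 1 ✓

168 13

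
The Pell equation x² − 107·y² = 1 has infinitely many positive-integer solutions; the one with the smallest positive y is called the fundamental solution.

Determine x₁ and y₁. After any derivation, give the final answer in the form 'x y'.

962 93

[10; 2,1,9,1,2,20] for √107; ℓ=6 ⇒ convergent index 5
a_0=10:  p_0=10·1+0=10,  q_0=10·0+1=1
…
a_2=1:  p_2=1·21+10=31,  q_2=1·2+1=3
…
a_4=1:  p_4=1·300+31=331,  q_4=1·29+3=32
a_5=2:  p_5=2·331+300=962,  q_5=2·32+29=93
(x₁, y₁) = (962, 93);  962² − 107·93² = 1 ✓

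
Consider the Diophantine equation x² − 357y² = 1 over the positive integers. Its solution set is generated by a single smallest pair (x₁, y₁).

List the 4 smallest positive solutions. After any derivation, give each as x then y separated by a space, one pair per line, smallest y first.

3401 180
23133601 1224360
157354750601 8328096540
1070326990454401 56647711440720

√357 → a₀=18, period (1,8,2,8,1,36); ℓ=6 even so k=5
a_0=18:  p_0=18·1+0=18,  q_0=18·0+1=1
a_1=1:  p_1=1·18+1=19,  q_1=1·1+0=1
a_2=8:  p_2=8·19+18=170,  q_2=8·1+1=9
a_3=2:  p_3=2·170+19=359,  q_3=2·9+1=19
a_4=8:  p_4=8·359+170=3042,  q_4=8·19+9=161
a_5=1:  p_5=1·3042+359=3401,  q_5=1·161+19=180
fundamental: x₁=3401, y₁=180  (since 11566801 − 357·32400 = 1)
n=2: (3401,180)∘(3401,180) = (3401·3401+357·180·180, 3401·180+180·3401) = (23133601,1224360)
n=3: (23133601,1224360)∘(3401,180) = (3401·23133601+357·180·1224360, 3401·1224360+180·23133601) = (157354750601,8328096540)
n=4: (157354750601,8328096540)∘(3401,180) = (3401·157354750601+357·180·8328096540, 3401·8328096540+180·157354750601) = (1070326990454401,56647711440720)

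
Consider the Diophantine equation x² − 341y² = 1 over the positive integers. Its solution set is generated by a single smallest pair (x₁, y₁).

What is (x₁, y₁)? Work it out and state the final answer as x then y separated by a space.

√341 → a₀=18, period (2,6,1,8,2,…,6,2,36); ℓ=14 even so k=13
step 0: (18, 1)  from 18·(1,0) + (0,1)
step 1: (37, 2)  from 2·(18,1) + (1,0)
step 2: (240, 13)  from 6·(37,2) + (18,1)
step 3: (277, 15)  from 1·(240,13) + (37,2)
step 4: (2456, 133)  from 8·(277,15) + (240,13)
…
step 6: (7645, 414)  from 1·(5189,281) + (2456,133)
step 7: (20479, 1109)  from 2·(7645,414) + (5189,281)
step 8: (28124, 1523)  from 1·(20479,1109) + (7645,414)
step 9: (76727, 4155)  from 2·(28124,1523) + (20479,1109)
step 10: (641940, 34763)  from 8·(76727,4155) + (28124,1523)
step 11: (718667, 38918)  from 1·(641940,34763) + (76727,4155)
step 12: (4953942, 268271)  from 6·(718667,38918) + (641940,34763)
step 13: (10626551, 575460)  from 2·(4953942,268271) + (718667,38918)
→ (10626551, 575460).  Check: 10626551²=112923586155601, 341·575460²=112923586155600, difference 1.

10626551 575460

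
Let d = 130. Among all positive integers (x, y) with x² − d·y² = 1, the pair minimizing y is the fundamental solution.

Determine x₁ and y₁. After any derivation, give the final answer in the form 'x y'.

√130 = [11; 2,2,22, …], period ℓ=3 (odd) → k=5
k=0  a_k=11  p_k/q_k = 11/1
k=1  a_k=2  p_k/q_k = 23/2
k=2  a_k=2  p_k/q_k = 57/5
k=3  a_k=22  p_k/q_k = 1277/112
k=4  a_k=2  p_k/q_k = 2611/229
k=5  a_k=2  p_k/q_k = 6499/570
(x₁, y₁) = (6499, 570);  6499² − 130·570² = 1 ✓

6499 570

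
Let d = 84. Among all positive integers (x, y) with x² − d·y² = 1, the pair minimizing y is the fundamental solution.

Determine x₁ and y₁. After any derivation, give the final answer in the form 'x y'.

[9; 6,18] for √84; ℓ=2 ⇒ convergent index 1
a_0=9:  p_0=9·1+0=9,  q_0=9·0+1=1
a_1=6:  p_1=6·9+1=55,  q_1=6·1+0=6
(x₁, y₁) = (55, 6);  55² − 84·6² = 1 ✓

55 6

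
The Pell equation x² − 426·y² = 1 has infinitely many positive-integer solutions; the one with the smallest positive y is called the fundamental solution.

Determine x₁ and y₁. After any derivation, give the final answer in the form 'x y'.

√426 = [20; 1,1,1,3,2,6,2,3,1,1,1,40, …], period ℓ=12 (even) → k=11
step 0: (20, 1)  from 20·(1,0) + (0,1)
step 1: (21, 1)  from 1·(20,1) + (1,0)
step 2: (41, 2)  from 1·(21,1) + (20,1)
step 3: (62, 3)  from 1·(41,2) + (21,1)
step 4: (227, 11)  from 3·(62,3) + (41,2)
…
step 6: (3323, 161)  from 6·(516,25) + (227,11)
step 7: (7162, 347)  from 2·(3323,161) + (516,25)
step 8: (24809, 1202)  from 3·(7162,347) + (3323,161)
step 9: (31971, 1549)  from 1·(24809,1202) + (7162,347)
step 10: (56780, 2751)  from 1·(31971,1549) + (24809,1202)
step 11: (88751, 4300)  from 1·(56780,2751) + (31971,1549)
→ (88751, 4300).  Check: 88751²=7876740001, 426·4300²=7876740000, difference 1.

88751 4300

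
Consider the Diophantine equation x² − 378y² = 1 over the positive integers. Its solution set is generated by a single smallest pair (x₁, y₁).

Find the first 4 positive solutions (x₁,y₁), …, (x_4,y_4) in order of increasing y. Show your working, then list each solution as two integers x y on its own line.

d=378: √d = [19; 2,3,1,4,1,3,2,38] (ℓ=8, even), read p_7/q_7
k=0  a_k=19  p_k/q_k = 19/1
k=1  a_k=2  p_k/q_k = 39/2
…
k=4  a_k=4  p_k/q_k = 836/43
k=5  a_k=1  p_k/q_k = 1011/52
k=6  a_k=3  p_k/q_k = 3869/199
k=7  a_k=2  p_k/q_k = 8749/450
fundamental: x₁=8749, y₁=450  (since 76545001 − 378·202500 = 1)
(8749+450√378)^2 = 153090001 + 7874100√378
(8749+450√378)^3 = 2678768828749 + 137781001350√378
(8749+450√378)^4 = 46873096812360001 + 2410891953748200√378

8749 450
153090001 7874100
2678768828749 137781001350
46873096812360001 2410891953748200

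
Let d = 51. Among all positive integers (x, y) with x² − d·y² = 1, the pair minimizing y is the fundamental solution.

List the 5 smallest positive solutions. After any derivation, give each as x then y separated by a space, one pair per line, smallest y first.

√51 → a₀=7, period (7,14); ℓ=2 even so k=1
a_0=7:  p_0=7·1+0=7,  q_0=7·0+1=1
a_1=7:  p_1=7·7+1=50,  q_1=7·1+0=7
→ (50, 7).  Check: 50²=2500, 51·7²=2499, difference 1.
k=2:  x_2 = 50·50+51·7·7 = 4999,  y_2 = 50·7+7·50 = 700
k=3:  x_3 = 50·4999+51·7·700 = 499850,  y_3 = 50·700+7·4999 = 69993
k=4:  x_4 = 50·499850+51·7·69993 = 49980001,  y_4 = 50·69993+7·499850 = 6998600
k=5:  x_5 = 50·49980001+51·7·6998600 = 4997500250,  y_5 = 50·6998600+7·49980001 = 699790007

50 7
4999 700
499850 69993
49980001 6998600
4997500250 699790007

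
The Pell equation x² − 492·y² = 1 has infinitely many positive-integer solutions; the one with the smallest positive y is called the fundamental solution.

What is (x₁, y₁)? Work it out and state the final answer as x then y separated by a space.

29767 1342

d=492: √d = [22; 5,1,1,10,1,1,5,44] (ℓ=8, even), read p_7/q_7
step 0: (22, 1)  from 22·(1,0) + (0,1)
…
step 3: (244, 11)  from 1·(133,6) + (111,5)
step 4: (2573, 116)  from 10·(244,11) + (133,6)
…
step 6: (5390, 243)  from 1·(2817,127) + (2573,116)
step 7: (29767, 1342)  from 5·(5390,243) + (2817,127)
→ (29767, 1342).  Check: 29767²=886074289, 492·1342²=886074288, difference 1.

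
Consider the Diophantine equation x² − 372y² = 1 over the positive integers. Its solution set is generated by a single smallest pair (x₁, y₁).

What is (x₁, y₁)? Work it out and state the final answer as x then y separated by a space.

12151 630

[19; 3,2,12,2,3,38] for √372; ℓ=6 ⇒ convergent index 5
i=0: a=19 ⇒ p=19, q=1
i=1: a=3 ⇒ p=58, q=3
i=2: a=2 ⇒ p=135, q=7
i=3: a=12 ⇒ p=1678, q=87
i=4: a=2 ⇒ p=3491, q=181
i=5: a=3 ⇒ p=12151, q=630
fundamental: x₁=12151, y₁=630  (since 147646801 − 372·396900 = 1)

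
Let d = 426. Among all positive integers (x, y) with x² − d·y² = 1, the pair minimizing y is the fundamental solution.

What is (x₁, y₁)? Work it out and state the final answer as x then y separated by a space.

√426 → a₀=20, period (1,1,1,3,2,6,2,3,1,1,1,40); ℓ=12 even so k=11
a_0=20:  p_0=20·1+0=20,  q_0=20·0+1=1
…
a_4=3:  p_4=3·62+41=227,  q_4=3·3+2=11
a_5=2:  p_5=2·227+62=516,  q_5=2·11+3=25
…
a_7=2:  p_7=2·3323+516=7162,  q_7=2·161+25=347
…
a_9=1:  p_9=1·24809+7162=31971,  q_9=1·1202+347=1549
a_10=1:  p_10=1·31971+24809=56780,  q_10=1·1549+1202=2751
a_11=1:  p_11=1·56780+31971=88751,  q_11=1·2751+1549=4300
fundamental: x₁=88751, y₁=4300  (since 7876740001 − 426·18490000 = 1)

88751 4300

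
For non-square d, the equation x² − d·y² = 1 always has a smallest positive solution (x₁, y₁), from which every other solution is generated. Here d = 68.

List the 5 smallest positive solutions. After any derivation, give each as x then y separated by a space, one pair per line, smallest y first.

√68 = [8; 4,16, …], period ℓ=2 (even) → k=1
k=0  a_k=8  p_k/q_k = 8/1
k=1  a_k=4  p_k/q_k = 33/4
fundamental: x₁=33, y₁=4  (since 1089 − 68·16 = 1)
n=2: (33,4)∘(33,4) = (33·33+68·4·4, 33·4+4·33) = (2177,264)
n=3: (2177,264)∘(33,4) = (33·2177+68·4·264, 33·264+4·2177) = (143649,17420)
n=4: (143649,17420)∘(33,4) = (33·143649+68·4·17420, 33·17420+4·143649) = (9478657,1149456)
n=5: (9478657,1149456)∘(33,4) = (33·9478657+68·4·1149456, 33·1149456+4·9478657) = (625447713,75846676)

33 4
2177 264
143649 17420
9478657 1149456
625447713 75846676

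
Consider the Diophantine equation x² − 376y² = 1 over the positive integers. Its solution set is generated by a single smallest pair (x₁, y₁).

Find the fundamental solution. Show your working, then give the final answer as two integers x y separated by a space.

[19; 2,1,1,3,1,…,1,2,38] for √376; ℓ=16 ⇒ convergent index 15
k=0  a_k=19  p_k/q_k = 19/1
…
k=2  a_k=1  p_k/q_k = 58/3
k=3  a_k=1  p_k/q_k = 97/5
k=4  a_k=3  p_k/q_k = 349/18
k=5  a_k=1  p_k/q_k = 446/23
k=6  a_k=2  p_k/q_k = 1241/64
k=7  a_k=2  p_k/q_k = 2928/151
k=8  a_k=4  p_k/q_k = 12953/668
k=9  a_k=2  p_k/q_k = 28834/1487
k=10  a_k=2  p_k/q_k = 70621/3642
k=11  a_k=1  p_k/q_k = 99455/5129
k=12  a_k=3  p_k/q_k = 368986/19029
k=13  a_k=1  p_k/q_k = 468441/24158
k=14  a_k=1  p_k/q_k = 837427/43187
k=15  a_k=2  p_k/q_k = 2143295/110532
fundamental: x₁=2143295, y₁=110532  (since 4593713457025 − 376·12217323024 = 1)

2143295 110532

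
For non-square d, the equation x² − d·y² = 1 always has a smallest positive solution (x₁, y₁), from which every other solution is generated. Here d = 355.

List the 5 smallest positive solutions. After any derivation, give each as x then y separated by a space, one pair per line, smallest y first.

√355 = [18; 1,5,3,3,1,6,1,3,3,5,1,36, …], period ℓ=12 (even) → k=11
step 0: (18, 1)  from 18·(1,0) + (0,1)
step 1: (19, 1)  from 1·(18,1) + (1,0)
step 2: (113, 6)  from 5·(19,1) + (18,1)
…
step 5: (1545, 82)  from 1·(1187,63) + (358,19)
step 6: (10457, 555)  from 6·(1545,82) + (1187,63)
…
step 8: (46463, 2466)  from 3·(12002,637) + (10457,555)
step 9: (151391, 8035)  from 3·(46463,2466) + (12002,637)
step 10: (803418, 42641)  from 5·(151391,8035) + (46463,2466)
step 11: (954809, 50676)  from 1·(803418,42641) + (151391,8035)
(x₁, y₁) = (954809, 50676);  954809² − 355·50676² = 1 ✓
(954809+50676√355)^2 = 1823320452961 + 96771801768√355
(954809+50676√355)^3 = 3481845556741524089 + 184797174548553948√355
(954809+50676√355)^4 = 6648994948371812427335041 + 352892010866963721270096√355
(954809+50676√355)^5 = 12697040435316401858305944800249 + 673888936007564730309809629380√355

954809 50676
1823320452961 96771801768
3481845556741524089 184797174548553948
6648994948371812427335041 352892010866963721270096
12697040435316401858305944800249 673888936007564730309809629380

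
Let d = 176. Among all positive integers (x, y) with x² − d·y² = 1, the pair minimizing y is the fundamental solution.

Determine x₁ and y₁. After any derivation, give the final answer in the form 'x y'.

199 15

[13; 3,1,3,26] for √176; ℓ=4 ⇒ convergent index 3
k=0  a_k=13  p_k/q_k = 13/1
k=1  a_k=3  p_k/q_k = 40/3
k=2  a_k=1  p_k/q_k = 53/4
k=3  a_k=3  p_k/q_k = 199/15
(x₁, y₁) = (199, 15);  199² − 176·15² = 1 ✓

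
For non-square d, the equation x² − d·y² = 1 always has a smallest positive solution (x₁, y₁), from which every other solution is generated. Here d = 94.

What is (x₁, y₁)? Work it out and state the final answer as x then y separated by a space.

2143295 221064

d=94: √d = [9; 1,2,3,1,1,…,2,1,18] (ℓ=16, even), read p_15/q_15
step 0: (9, 1)  from 9·(1,0) + (0,1)
step 1: (10, 1)  from 1·(9,1) + (1,0)
step 2: (29, 3)  from 2·(10,1) + (9,1)
step 3: (97, 10)  from 3·(29,3) + (10,1)
step 4: (126, 13)  from 1·(97,10) + (29,3)
step 5: (223, 23)  from 1·(126,13) + (97,10)
…
step 7: (1464, 151)  from 1·(1241,128) + (223,23)
step 8: (12953, 1336)  from 8·(1464,151) + (1241,128)
step 9: (14417, 1487)  from 1·(12953,1336) + (1464,151)
step 10: (85038, 8771)  from 5·(14417,1487) + (12953,1336)
…
step 12: (184493, 19029)  from 1·(99455,10258) + (85038,8771)
step 13: (652934, 67345)  from 3·(184493,19029) + (99455,10258)
step 14: (1490361, 153719)  from 2·(652934,67345) + (184493,19029)
step 15: (2143295, 221064)  from 1·(1490361,153719) + (652934,67345)
fundamental: x₁=2143295, y₁=221064  (since 4593713457025 − 94·48869292096 = 1)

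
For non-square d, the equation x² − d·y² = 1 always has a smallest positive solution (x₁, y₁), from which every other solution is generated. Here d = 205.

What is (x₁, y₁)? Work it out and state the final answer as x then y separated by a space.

√205 → a₀=14, period (3,6,1,4,1,6,3,28); ℓ=8 even so k=7
a_0=14:  p_0=14·1+0=14,  q_0=14·0+1=1
a_1=3:  p_1=3·14+1=43,  q_1=3·1+0=3
…
a_3=1:  p_3=1·272+43=315,  q_3=1·19+3=22
…
a_6=6:  p_6=6·1847+1532=12614,  q_6=6·129+107=881
a_7=3:  p_7=3·12614+1847=39689,  q_7=3·881+129=2772
fundamental: x₁=39689, y₁=2772  (since 1575216721 − 205·7683984 = 1)

39689 2772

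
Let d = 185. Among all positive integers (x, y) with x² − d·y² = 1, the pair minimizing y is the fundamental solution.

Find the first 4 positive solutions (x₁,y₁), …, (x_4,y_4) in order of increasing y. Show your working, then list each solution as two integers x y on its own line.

9249 680
171088001 12578640
3164785833249 232679682040
58542208172352001 4304108745797280

d=185: √d = [13; 1,1,1,1,26] (ℓ=5, odd), read p_9/q_9
i=0: a=13 ⇒ p=13, q=1
i=1: a=1 ⇒ p=14, q=1
…
i=3: a=1 ⇒ p=41, q=3
i=4: a=1 ⇒ p=68, q=5
…
i=6: a=1 ⇒ p=1877, q=138
…
i=8: a=1 ⇒ p=5563, q=409
i=9: a=1 ⇒ p=9249, q=680
(x₁, y₁) = (9249, 680);  9249² − 185·680² = 1 ✓
(9249+680√185)^2 = 171088001 + 12578640√185
(9249+680√185)^3 = 3164785833249 + 232679682040√185
(9249+680√185)^4 = 58542208172352001 + 4304108745797280√185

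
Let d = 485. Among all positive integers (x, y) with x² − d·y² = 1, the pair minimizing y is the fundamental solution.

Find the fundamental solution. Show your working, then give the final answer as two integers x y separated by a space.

[22; 44] for √485; ℓ=1 ⇒ convergent index 1
step 0: (22, 1)  from 22·(1,0) + (0,1)
step 1: (969, 44)  from 44·(22,1) + (1,0)
fundamental: x₁=969, y₁=44  (since 938961 − 485·1936 = 1)

969 44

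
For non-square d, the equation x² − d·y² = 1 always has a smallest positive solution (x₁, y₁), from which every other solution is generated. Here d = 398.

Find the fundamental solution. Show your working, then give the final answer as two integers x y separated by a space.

399 20

√398 → a₀=19, period (1,18,1,38); ℓ=4 even so k=3
step 0: (19, 1)  from 19·(1,0) + (0,1)
…
step 2: (379, 19)  from 18·(20,1) + (19,1)
step 3: (399, 20)  from 1·(379,19) + (20,1)
→ (399, 20).  Check: 399²=159201, 398·20²=159200, difference 1.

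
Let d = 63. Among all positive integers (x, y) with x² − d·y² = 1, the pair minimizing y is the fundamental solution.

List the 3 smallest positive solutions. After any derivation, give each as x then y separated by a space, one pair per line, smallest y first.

8 1
127 16
2024 255

[7; 1,14] for √63; ℓ=2 ⇒ convergent index 1
k=0  a_k=7  p_k/q_k = 7/1
k=1  a_k=1  p_k/q_k = 8/1
fundamental: x₁=8, y₁=1  (since 64 − 63·1 = 1)
k=2:  x_2 = 8·8+63·1·1 = 127,  y_2 = 8·1+1·8 = 16
k=3:  x_3 = 8·127+63·1·16 = 2024,  y_3 = 8·16+1·127 = 255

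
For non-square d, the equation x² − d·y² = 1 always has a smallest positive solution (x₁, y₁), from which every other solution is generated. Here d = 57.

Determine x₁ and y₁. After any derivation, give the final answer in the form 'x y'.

√57 → a₀=7, period (1,1,4,1,1,14); ℓ=6 even so k=5
step 0: (7, 1)  from 7·(1,0) + (0,1)
…
step 4: (83, 11)  from 1·(68,9) + (15,2)
step 5: (151, 20)  from 1·(83,11) + (68,9)
fundamental: x₁=151, y₁=20  (since 22801 − 57·400 = 1)

151 20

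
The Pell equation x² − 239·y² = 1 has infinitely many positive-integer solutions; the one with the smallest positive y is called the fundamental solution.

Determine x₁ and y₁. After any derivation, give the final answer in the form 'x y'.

√239 → a₀=15, period (2,5,1,2,4,15,4,2,1,5,2,30); ℓ=12 even so k=11
i=0: a=15 ⇒ p=15, q=1
i=1: a=2 ⇒ p=31, q=2
i=2: a=5 ⇒ p=170, q=11
i=3: a=1 ⇒ p=201, q=13
i=4: a=2 ⇒ p=572, q=37
…
i=6: a=15 ⇒ p=37907, q=2452
i=7: a=4 ⇒ p=154117, q=9969
i=8: a=2 ⇒ p=346141, q=22390
i=9: a=1 ⇒ p=500258, q=32359
i=10: a=5 ⇒ p=2847431, q=184185
i=11: a=2 ⇒ p=6195120, q=400729
fundamental: x₁=6195120, y₁=400729  (since 38379511814400 − 239·160583731441 = 1)

6195120 400729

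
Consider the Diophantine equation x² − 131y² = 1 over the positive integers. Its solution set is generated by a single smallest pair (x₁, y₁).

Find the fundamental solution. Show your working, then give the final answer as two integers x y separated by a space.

10610 927

d=131: √d = [11; 2,4,11,4,2,22] (ℓ=6, even), read p_5/q_5
a_0=11:  p_0=11·1+0=11,  q_0=11·0+1=1
a_1=2:  p_1=2·11+1=23,  q_1=2·1+0=2
…
a_4=4:  p_4=4·1156+103=4727,  q_4=4·101+9=413
a_5=2:  p_5=2·4727+1156=10610,  q_5=2·413+101=927
(x₁, y₁) = (10610, 927);  10610² − 131·927² = 1 ✓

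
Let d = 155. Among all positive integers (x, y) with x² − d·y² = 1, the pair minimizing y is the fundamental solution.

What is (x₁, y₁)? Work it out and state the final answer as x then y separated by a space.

249 20

√155 → a₀=12, period (2,4,2,24); ℓ=4 even so k=3
i=0: a=12 ⇒ p=12, q=1
…
i=2: a=4 ⇒ p=112, q=9
i=3: a=2 ⇒ p=249, q=20
→ (249, 20).  Check: 249²=62001, 155·20²=62000, difference 1.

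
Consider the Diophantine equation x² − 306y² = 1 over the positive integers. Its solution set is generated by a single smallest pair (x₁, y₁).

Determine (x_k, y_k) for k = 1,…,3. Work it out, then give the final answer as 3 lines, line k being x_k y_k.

35 2
2449 140
171395 9798

d=306: √d = [17; 2,34] (ℓ=2, even), read p_1/q_1
i=0: a=17 ⇒ p=17, q=1
i=1: a=2 ⇒ p=35, q=2
(x₁, y₁) = (35, 2);  35² − 306·2² = 1 ✓
k=2:  x_2 = 35·35+306·2·2 = 2449,  y_2 = 35·2+2·35 = 140
k=3:  x_3 = 35·2449+306·2·140 = 171395,  y_3 = 35·140+2·2449 = 9798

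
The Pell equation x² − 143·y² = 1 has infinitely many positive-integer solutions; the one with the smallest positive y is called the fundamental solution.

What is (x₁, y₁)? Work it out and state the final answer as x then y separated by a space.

12 1

√143 → a₀=11, period (1,22); ℓ=2 even so k=1
step 0: (11, 1)  from 11·(1,0) + (0,1)
step 1: (12, 1)  from 1·(11,1) + (1,0)
fundamental: x₁=12, y₁=1  (since 144 − 143·1 = 1)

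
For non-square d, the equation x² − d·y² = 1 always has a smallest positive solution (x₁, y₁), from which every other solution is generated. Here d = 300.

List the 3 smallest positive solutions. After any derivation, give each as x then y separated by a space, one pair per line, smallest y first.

√300 = [17; 3,8,3,34, …], period ℓ=4 (even) → k=3
step 0: (17, 1)  from 17·(1,0) + (0,1)
…
step 2: (433, 25)  from 8·(52,3) + (17,1)
step 3: (1351, 78)  from 3·(433,25) + (52,3)
(x₁, y₁) = (1351, 78);  1351² − 300·78² = 1 ✓
(x_2, y_2) = (1351·1351 + 300·78·78, 1351·78 + 78·1351) = (3650401, 210756)
(x_3, y_3) = (1351·3650401 + 300·78·210756, 1351·210756 + 78·3650401) = (9863382151, 569462634)

1351 78
3650401 210756
9863382151 569462634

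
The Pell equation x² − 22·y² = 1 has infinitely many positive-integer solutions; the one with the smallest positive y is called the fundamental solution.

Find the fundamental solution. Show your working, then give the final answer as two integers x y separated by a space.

197 42

d=22: √d = [4; 1,2,4,2,1,8] (ℓ=6, even), read p_5/q_5
i=0: a=4 ⇒ p=4, q=1
i=1: a=1 ⇒ p=5, q=1
i=2: a=2 ⇒ p=14, q=3
i=3: a=4 ⇒ p=61, q=13
i=4: a=2 ⇒ p=136, q=29
i=5: a=1 ⇒ p=197, q=42
fundamental: x₁=197, y₁=42  (since 38809 − 22·1764 = 1)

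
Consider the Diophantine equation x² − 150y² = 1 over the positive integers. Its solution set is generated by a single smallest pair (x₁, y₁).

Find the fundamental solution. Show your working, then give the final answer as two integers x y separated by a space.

49 4

√150 = [12; 4,24, …], period ℓ=2 (even) → k=1
step 0: (12, 1)  from 12·(1,0) + (0,1)
step 1: (49, 4)  from 4·(12,1) + (1,0)
(x₁, y₁) = (49, 4);  49² − 150·4² = 1 ✓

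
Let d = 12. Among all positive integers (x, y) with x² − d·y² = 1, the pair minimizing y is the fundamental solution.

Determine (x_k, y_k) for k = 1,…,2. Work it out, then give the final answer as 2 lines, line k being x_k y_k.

√12 → a₀=3, period (2,6); ℓ=2 even so k=1
i=0: a=3 ⇒ p=3, q=1
i=1: a=2 ⇒ p=7, q=2
(x₁, y₁) = (7, 2);  7² − 12·2² = 1 ✓
n=2: (7,2)∘(7,2) = (7·7+12·2·2, 7·2+2·7) = (97,28)

7 2
97 28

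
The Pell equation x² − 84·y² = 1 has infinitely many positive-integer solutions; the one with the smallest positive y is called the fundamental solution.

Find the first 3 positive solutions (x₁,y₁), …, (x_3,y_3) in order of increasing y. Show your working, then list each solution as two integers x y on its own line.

√84 → a₀=9, period (6,18); ℓ=2 even so k=1
i=0: a=9 ⇒ p=9, q=1
i=1: a=6 ⇒ p=55, q=6
→ (55, 6).  Check: 55²=3025, 84·6²=3024, difference 1.
k=2:  x_2 = 55·55+84·6·6 = 6049,  y_2 = 55·6+6·55 = 660
k=3:  x_3 = 55·6049+84·6·660 = 665335,  y_3 = 55·660+6·6049 = 72594

55 6
6049 660
665335 72594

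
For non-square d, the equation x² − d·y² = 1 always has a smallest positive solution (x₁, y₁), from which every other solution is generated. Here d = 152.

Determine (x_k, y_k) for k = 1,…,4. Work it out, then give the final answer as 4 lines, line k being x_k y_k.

37 3
2737 222
202501 16425
14982337 1215228

d=152: √d = [12; 3,24] (ℓ=2, even), read p_1/q_1
k=0  a_k=12  p_k/q_k = 12/1
k=1  a_k=3  p_k/q_k = 37/3
(x₁, y₁) = (37, 3);  37² − 152·3² = 1 ✓
(x_2, y_2) = (37·37 + 152·3·3, 37·3 + 3·37) = (2737, 222)
(x_3, y_3) = (37·2737 + 152·3·222, 37·222 + 3·2737) = (202501, 16425)
(x_4, y_4) = (37·202501 + 152·3·16425, 37·16425 + 3·202501) = (14982337, 1215228)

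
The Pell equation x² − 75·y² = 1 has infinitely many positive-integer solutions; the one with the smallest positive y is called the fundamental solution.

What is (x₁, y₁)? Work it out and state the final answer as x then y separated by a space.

√75 = [8; 1,1,1,16, …], period ℓ=4 (even) → k=3
i=0: a=8 ⇒ p=8, q=1
…
i=2: a=1 ⇒ p=17, q=2
i=3: a=1 ⇒ p=26, q=3
→ (26, 3).  Check: 26²=676, 75·3²=675, difference 1.

26 3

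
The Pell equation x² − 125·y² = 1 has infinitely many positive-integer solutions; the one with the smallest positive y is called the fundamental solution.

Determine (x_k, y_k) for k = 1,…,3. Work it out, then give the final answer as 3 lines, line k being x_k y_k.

930249 83204
1730726404001 154800875592
3220013013190122249 288006719437081612

[11; 5,1,1,5,22] for √125; ℓ=5 ⇒ convergent index 9
a_0=11:  p_0=11·1+0=11,  q_0=11·0+1=1
a_1=5:  p_1=5·11+1=56,  q_1=5·1+0=5
a_2=1:  p_2=1·56+11=67,  q_2=1·5+1=6
a_3=1:  p_3=1·67+56=123,  q_3=1·6+5=11
a_4=5:  p_4=5·123+67=682,  q_4=5·11+6=61
a_5=22:  p_5=22·682+123=15127,  q_5=22·61+11=1353
a_6=5:  p_6=5·15127+682=76317,  q_6=5·1353+61=6826
a_7=1:  p_7=1·76317+15127=91444,  q_7=1·6826+1353=8179
a_8=1:  p_8=1·91444+76317=167761,  q_8=1·8179+6826=15005
a_9=5:  p_9=5·167761+91444=930249,  q_9=5·15005+8179=83204
→ (930249, 83204).  Check: 930249²=865363202001, 125·83204²=865363202000, difference 1.
n=2: (930249,83204)∘(930249,83204) = (930249·930249+125·83204·83204, 930249·83204+83204·930249) = (1730726404001,154800875592)
n=3: (1730726404001,154800875592)∘(930249,83204) = (930249·1730726404001+125·83204·154800875592, 930249·154800875592+83204·1730726404001) = (3220013013190122249,288006719437081612)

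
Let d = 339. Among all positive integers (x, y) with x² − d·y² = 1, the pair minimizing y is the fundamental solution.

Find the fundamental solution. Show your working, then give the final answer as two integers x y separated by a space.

√339 = [18; 2,2,2,1,17,1,2,2,2,36, …], period ℓ=10 (even) → k=9
step 0: (18, 1)  from 18·(1,0) + (0,1)
…
step 4: (313, 17)  from 1·(221,12) + (92,5)
…
step 7: (17252, 937)  from 2·(5855,318) + (5542,301)
step 8: (40359, 2192)  from 2·(17252,937) + (5855,318)
step 9: (97970, 5321)  from 2·(40359,2192) + (17252,937)
fundamental: x₁=97970, y₁=5321  (since 9598120900 − 339·28313041 = 1)

97970 5321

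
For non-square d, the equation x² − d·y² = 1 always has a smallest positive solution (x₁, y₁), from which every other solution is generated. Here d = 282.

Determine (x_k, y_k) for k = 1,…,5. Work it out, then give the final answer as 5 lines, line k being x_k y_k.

2351 140
11054401 658280
51977791151 3095232420
244399562937601 14553782180560
1149166692954808751 68431880717760700

d=282: √d = [16; 1,3,1,4,1,3,1,32] (ℓ=8, even), read p_7/q_7
a_0=16:  p_0=16·1+0=16,  q_0=16·0+1=1
…
a_2=3:  p_2=3·17+16=67,  q_2=3·1+1=4
…
a_6=3:  p_6=3·487+403=1864,  q_6=3·29+24=111
a_7=1:  p_7=1·1864+487=2351,  q_7=1·111+29=140
(x₁, y₁) = (2351, 140);  2351² − 282·140² = 1 ✓
n=2: (2351,140)∘(2351,140) = (2351·2351+282·140·140, 2351·140+140·2351) = (11054401,658280)
n=3: (11054401,658280)∘(2351,140) = (2351·11054401+282·140·658280, 2351·658280+140·11054401) = (51977791151,3095232420)
n=4: (51977791151,3095232420)∘(2351,140) = (2351·51977791151+282·140·3095232420, 2351·3095232420+140·51977791151) = (244399562937601,14553782180560)
n=5: (244399562937601,14553782180560)∘(2351,140) = (2351·244399562937601+282·140·14553782180560, 2351·14553782180560+140·244399562937601) = (1149166692954808751,68431880717760700)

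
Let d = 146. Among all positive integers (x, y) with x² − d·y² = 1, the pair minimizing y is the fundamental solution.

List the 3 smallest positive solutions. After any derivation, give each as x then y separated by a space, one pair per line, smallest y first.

145 12
42049 3480
12194065 1009188

√146 → a₀=12, period (12,24); ℓ=2 even so k=1
a_0=12:  p_0=12·1+0=12,  q_0=12·0+1=1
a_1=12:  p_1=12·12+1=145,  q_1=12·1+0=12
→ (145, 12).  Check: 145²=21025, 146·12²=21024, difference 1.
(x_2, y_2) = (145·145 + 146·12·12, 145·12 + 12·145) = (42049, 3480)
(x_3, y_3) = (145·42049 + 146·12·3480, 145·3480 + 12·42049) = (12194065, 1009188)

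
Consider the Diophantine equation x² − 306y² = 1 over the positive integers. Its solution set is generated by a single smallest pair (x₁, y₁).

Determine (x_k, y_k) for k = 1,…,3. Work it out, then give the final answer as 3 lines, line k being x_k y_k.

√306 = [17; 2,34, …], period ℓ=2 (even) → k=1
k=0  a_k=17  p_k/q_k = 17/1
k=1  a_k=2  p_k/q_k = 35/2
fundamental: x₁=35, y₁=2  (since 1225 − 306·4 = 1)
(x_2, y_2) = (35·35 + 306·2·2, 35·2 + 2·35) = (2449, 140)
(x_3, y_3) = (35·2449 + 306·2·140, 35·140 + 2·2449) = (171395, 9798)

35 2
2449 140
171395 9798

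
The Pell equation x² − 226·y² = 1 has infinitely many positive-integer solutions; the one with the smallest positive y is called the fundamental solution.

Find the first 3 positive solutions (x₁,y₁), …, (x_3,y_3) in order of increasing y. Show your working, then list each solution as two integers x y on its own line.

d=226: √d = [15; 30] (ℓ=1, odd), read p_1/q_1
i=0: a=15 ⇒ p=15, q=1
i=1: a=30 ⇒ p=451, q=30
(x₁, y₁) = (451, 30);  451² − 226·30² = 1 ✓
(451+30√226)^2 = 406801 + 27060√226
(451+30√226)^3 = 366934051 + 24408090√226

451 30
406801 27060
366934051 24408090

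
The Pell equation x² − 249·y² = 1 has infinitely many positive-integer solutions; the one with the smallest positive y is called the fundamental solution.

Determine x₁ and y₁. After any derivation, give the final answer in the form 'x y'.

8553815 542076

√249 → a₀=15, period (1,3,1,1,5,…,3,1,30); ℓ=16 even so k=15
a_0=15:  p_0=15·1+0=15,  q_0=15·0+1=1
…
a_2=3:  p_2=3·16+15=63,  q_2=3·1+1=4
a_3=1:  p_3=1·63+16=79,  q_3=1·4+1=5
a_4=1:  p_4=1·79+63=142,  q_4=1·5+4=9
a_5=5:  p_5=5·142+79=789,  q_5=5·9+5=50
…
a_8=10:  p_8=10·3582+931=36751,  q_8=10·227+59=2329
…
a_13=1:  p_13=1·1017351+866765=1884116,  q_13=1·64472+54929=119401
a_14=3:  p_14=3·1884116+1017351=6669699,  q_14=3·119401+64472=422675
a_15=1:  p_15=1·6669699+1884116=8553815,  q_15=1·422675+119401=542076
(x₁, y₁) = (8553815, 542076);  8553815² − 249·542076² = 1 ✓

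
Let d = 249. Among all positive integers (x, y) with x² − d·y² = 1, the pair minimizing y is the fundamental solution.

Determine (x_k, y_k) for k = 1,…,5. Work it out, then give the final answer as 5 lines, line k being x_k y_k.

8553815 542076
146335502108449 9273635639880
2503453625935556812055 158649927281879742324
42828158354663763449114371201 2714124255465295062538692240
732688286712993936041346554632551575 46432233536525587120811525646048876

d=249: √d = [15; 1,3,1,1,5,…,3,1,30] (ℓ=16, even), read p_15/q_15
k=0  a_k=15  p_k/q_k = 15/1
…
k=4  a_k=1  p_k/q_k = 142/9
k=5  a_k=5  p_k/q_k = 789/50
…
k=8  a_k=10  p_k/q_k = 36751/2329
…
k=13  a_k=1  p_k/q_k = 1884116/119401
k=14  a_k=3  p_k/q_k = 6669699/422675
k=15  a_k=1  p_k/q_k = 8553815/542076
→ (8553815, 542076).  Check: 8553815²=73167751054225, 249·542076²=73167751054224, difference 1.
(8553815+542076√249)^2 = 146335502108449 + 9273635639880√249
(8553815+542076√249)^3 = 2503453625935556812055 + 158649927281879742324√249
(8553815+542076√249)^4 = 42828158354663763449114371201 + 2714124255465295062538692240√249
(8553815+542076√249)^5 = 732688286712993936041346554632551575 + 46432233536525587120811525646048876√249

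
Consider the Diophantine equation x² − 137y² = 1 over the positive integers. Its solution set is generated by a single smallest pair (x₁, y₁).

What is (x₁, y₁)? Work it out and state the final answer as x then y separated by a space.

d=137: √d = [11; 1,2,2,1,1,2,2,1,22] (ℓ=9, odd), read p_17/q_17
i=0: a=11 ⇒ p=11, q=1
…
i=2: a=2 ⇒ p=35, q=3
i=3: a=2 ⇒ p=82, q=7
i=4: a=1 ⇒ p=117, q=10
i=5: a=1 ⇒ p=199, q=17
…
i=7: a=2 ⇒ p=1229, q=105
…
i=9: a=22 ⇒ p=39597, q=3383
…
i=11: a=2 ⇒ p=122279, q=10447
i=12: a=2 ⇒ p=285899, q=24426
…
i=14: a=1 ⇒ p=694077, q=59299
i=15: a=2 ⇒ p=1796332, q=153471
i=16: a=2 ⇒ p=4286741, q=366241
i=17: a=1 ⇒ p=6083073, q=519712
→ (6083073, 519712).  Check: 6083073²=37003777123329, 137·519712²=37003777123328, difference 1.

6083073 519712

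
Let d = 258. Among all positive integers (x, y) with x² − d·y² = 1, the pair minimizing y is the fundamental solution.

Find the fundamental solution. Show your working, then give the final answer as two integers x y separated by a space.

257 16

√258 = [16; 16,32, …], period ℓ=2 (even) → k=1
k=0  a_k=16  p_k/q_k = 16/1
k=1  a_k=16  p_k/q_k = 257/16
fundamental: x₁=257, y₁=16  (since 66049 − 258·256 = 1)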